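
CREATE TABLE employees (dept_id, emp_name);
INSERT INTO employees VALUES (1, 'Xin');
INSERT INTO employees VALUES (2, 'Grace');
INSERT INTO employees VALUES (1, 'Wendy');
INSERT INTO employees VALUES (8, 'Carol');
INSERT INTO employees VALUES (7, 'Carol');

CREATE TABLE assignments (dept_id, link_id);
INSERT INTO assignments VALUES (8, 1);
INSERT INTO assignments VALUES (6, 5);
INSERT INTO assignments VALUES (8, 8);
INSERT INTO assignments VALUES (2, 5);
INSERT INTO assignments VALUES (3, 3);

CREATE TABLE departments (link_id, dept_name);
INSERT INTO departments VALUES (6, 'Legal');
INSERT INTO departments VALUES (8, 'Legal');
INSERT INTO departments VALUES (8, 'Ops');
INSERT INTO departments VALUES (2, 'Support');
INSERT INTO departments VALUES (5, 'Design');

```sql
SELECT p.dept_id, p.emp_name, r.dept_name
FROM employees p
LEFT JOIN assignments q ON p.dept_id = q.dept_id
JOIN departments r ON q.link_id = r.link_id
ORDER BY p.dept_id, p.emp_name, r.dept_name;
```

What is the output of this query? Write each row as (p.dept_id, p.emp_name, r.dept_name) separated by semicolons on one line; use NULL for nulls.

Joins associate left-to-right: employees LEFT JOIN assignments on dept_id gives 6 intermediate row(s).
Then INNER JOIN `departments r` on link_id: keep only rows whose q.link_id appears in r.

(2, Grace, Design); (8, Carol, Legal); (8, Carol, Ops)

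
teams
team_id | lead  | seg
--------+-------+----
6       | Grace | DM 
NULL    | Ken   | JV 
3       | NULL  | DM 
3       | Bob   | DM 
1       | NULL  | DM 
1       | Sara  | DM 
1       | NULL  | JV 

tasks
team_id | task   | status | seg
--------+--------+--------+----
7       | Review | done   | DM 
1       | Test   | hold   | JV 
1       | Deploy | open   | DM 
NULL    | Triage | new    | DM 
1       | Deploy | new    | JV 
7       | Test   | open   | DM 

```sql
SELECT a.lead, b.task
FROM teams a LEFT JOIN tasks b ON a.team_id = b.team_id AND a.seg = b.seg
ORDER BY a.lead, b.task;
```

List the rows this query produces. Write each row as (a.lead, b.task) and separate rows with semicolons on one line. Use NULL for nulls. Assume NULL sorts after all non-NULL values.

(Bob, NULL); (Grace, NULL); (Ken, NULL); (Sara, Deploy); (NULL, Deploy); (NULL, Deploy); (NULL, Test); (NULL, NULL)

LEFT JOIN keeps every row from `teams`; unmatched rows get NULL for `tasks`'s columns.
Matching on a.team_id = b.team_id AND a.seg = b.seg. A NULL in a compared column never satisfies the condition.
Matched pairs: 4; unmatched a rows kept: 4.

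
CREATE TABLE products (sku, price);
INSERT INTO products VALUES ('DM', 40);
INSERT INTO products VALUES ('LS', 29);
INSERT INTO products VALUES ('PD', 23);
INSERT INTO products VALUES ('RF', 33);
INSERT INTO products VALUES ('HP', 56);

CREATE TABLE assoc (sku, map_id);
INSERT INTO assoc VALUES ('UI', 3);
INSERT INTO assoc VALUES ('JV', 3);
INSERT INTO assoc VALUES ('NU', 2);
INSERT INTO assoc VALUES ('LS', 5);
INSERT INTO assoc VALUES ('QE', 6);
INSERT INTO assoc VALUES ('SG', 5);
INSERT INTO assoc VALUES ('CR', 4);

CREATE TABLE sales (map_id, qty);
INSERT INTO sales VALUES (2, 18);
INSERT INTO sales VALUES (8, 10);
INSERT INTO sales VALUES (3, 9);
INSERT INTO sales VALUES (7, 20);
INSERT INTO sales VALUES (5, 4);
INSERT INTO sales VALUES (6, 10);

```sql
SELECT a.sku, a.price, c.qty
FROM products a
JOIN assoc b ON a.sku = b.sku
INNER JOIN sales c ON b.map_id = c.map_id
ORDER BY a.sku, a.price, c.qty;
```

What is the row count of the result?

Evaluate left to right. First `products a INNER JOIN assoc b` on sku: 1 row(s).
Then INNER JOIN `sales c` on map_id: keep only rows whose b.map_id appears in c.
Result: 1 row(s).

1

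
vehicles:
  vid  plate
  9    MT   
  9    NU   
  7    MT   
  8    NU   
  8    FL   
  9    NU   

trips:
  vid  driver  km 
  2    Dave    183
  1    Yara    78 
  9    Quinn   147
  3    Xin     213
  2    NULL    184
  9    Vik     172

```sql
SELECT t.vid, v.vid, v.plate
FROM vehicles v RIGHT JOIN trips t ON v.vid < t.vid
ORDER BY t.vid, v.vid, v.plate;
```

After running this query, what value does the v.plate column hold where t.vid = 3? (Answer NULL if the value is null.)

RIGHT JOIN keeps every row from `trips`; unmatched rows get NULL for `vehicles`'s columns.
Matching on v.vid < t.vid.
- v (vid=9) has no partner in t.
- v (vid=9) has no partner in t.
- v (vid=7) pairs with 2 row(s) of t.
- v (vid=8) pairs with 2 row(s) of t.
- v (vid=8) pairs with 2 row(s) of t.
- v (vid=9) has no partner in t.
- 4 row(s) from t found no v partner → padded with NULL.

NULL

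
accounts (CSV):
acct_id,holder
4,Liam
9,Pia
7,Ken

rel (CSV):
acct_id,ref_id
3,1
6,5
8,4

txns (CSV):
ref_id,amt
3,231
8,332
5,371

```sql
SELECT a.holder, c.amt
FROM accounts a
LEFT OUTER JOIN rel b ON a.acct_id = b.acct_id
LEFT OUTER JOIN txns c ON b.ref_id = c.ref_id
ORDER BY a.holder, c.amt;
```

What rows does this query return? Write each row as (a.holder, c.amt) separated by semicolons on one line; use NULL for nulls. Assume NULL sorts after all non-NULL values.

Evaluate left to right. First `accounts a LEFT JOIN rel b` on acct_id: 3 row(s).
Then LEFT JOIN `txns c` on ref_id: each of those 3 rows is kept; rows whose b.ref_id has no match in c get NULL for c's columns.

(Ken, NULL); (Liam, NULL); (Pia, NULL)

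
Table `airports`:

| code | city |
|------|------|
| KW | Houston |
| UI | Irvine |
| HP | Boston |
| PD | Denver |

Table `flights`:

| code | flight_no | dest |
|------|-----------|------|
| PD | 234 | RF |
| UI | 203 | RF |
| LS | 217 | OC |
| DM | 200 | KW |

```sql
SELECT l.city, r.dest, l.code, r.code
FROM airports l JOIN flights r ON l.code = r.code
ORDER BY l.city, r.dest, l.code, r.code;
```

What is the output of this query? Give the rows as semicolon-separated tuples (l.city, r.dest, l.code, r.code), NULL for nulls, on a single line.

(Denver, RF, PD, PD); (Irvine, RF, UI, UI)

INNER JOIN keeps only pairs where the ON condition holds.
Matching on l.code = r.code.
- l (code=KW) has no partner → excluded.
- l (code=UI) pairs with 1 row(s) of r.
- l (code=HP) has no partner → excluded.
- l (code=PD) pairs with 1 row(s) of r.
After projecting and ordering:
l.city | r.dest | l.code | r.code
Denver | RF | PD | PD
Irvine | RF | UI | UI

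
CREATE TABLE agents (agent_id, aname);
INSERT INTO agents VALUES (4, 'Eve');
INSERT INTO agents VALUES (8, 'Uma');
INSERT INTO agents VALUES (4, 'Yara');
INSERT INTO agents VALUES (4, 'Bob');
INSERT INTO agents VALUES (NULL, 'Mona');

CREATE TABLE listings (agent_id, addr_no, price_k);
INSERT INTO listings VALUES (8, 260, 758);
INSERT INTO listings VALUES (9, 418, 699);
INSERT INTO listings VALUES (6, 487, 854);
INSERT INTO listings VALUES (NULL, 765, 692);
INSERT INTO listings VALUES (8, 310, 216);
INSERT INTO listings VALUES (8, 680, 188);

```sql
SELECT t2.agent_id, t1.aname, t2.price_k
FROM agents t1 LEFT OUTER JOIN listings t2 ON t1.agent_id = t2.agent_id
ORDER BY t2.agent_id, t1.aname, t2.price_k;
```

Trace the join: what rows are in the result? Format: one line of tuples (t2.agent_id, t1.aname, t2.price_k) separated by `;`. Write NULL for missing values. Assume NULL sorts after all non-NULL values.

(8, Uma, 188); (8, Uma, 216); (8, Uma, 758); (NULL, Bob, NULL); (NULL, Eve, NULL); (NULL, Mona, NULL); (NULL, Yara, NULL)

LEFT JOIN keeps every row from `agents`; unmatched rows get NULL for `listings`'s columns.
Matching on t1.agent_id = t2.agent_id. A NULL in a compared column never satisfies the condition.
- agent_id=4: no t2 row matches, row kept with t2 columns NULL.
- agent_id=8: 3 matching t2 row(s), so 3 row(s) emitted.
- agent_id=4: no t2 row matches, row kept with t2 columns NULL.
- agent_id=4: no t2 row matches, row kept with t2 columns NULL.
- agent_id=NULL: no t2 row matches, row kept with t2 columns NULL.
After projecting and ordering:
t2.agent_id | t1.aname | t2.price_k
8 | Uma | 188
8 | Uma | 216
8 | Uma | 758
NULL | Bob | NULL
NULL | Eve | NULL
NULL | Mona | NULL
NULL | Yara | NULL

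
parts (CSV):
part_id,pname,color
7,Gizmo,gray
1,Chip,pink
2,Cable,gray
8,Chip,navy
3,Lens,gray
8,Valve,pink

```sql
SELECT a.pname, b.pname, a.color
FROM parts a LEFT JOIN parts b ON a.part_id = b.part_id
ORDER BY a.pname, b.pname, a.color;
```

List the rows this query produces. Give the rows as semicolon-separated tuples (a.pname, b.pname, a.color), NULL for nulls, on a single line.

LEFT JOIN keeps every row from `parts a`; unmatched rows get NULL for `parts b`'s columns.
Matching on a.part_id = b.part_id.
Matched pairs: 8; unmatched a rows kept: 0.

(Cable, Cable, gray); (Chip, Chip, navy); (Chip, Chip, pink); (Chip, Valve, navy); (Gizmo, Gizmo, gray); (Lens, Lens, gray); (Valve, Chip, pink); (Valve, Valve, pink)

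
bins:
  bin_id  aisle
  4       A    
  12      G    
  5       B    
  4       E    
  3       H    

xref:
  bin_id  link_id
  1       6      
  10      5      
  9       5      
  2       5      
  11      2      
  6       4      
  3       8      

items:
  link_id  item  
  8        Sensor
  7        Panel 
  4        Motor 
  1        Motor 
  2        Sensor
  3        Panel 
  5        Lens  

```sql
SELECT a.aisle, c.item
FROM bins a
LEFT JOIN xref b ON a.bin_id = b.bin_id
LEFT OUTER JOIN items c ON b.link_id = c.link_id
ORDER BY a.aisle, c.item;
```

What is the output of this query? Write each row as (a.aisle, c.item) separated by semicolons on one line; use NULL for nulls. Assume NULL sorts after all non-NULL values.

(A, NULL); (B, NULL); (E, NULL); (G, NULL); (H, Sensor)

Evaluate left to right. First `bins a LEFT JOIN xref b` on bin_id: 5 row(s).
Then LEFT JOIN `items c` on link_id: each of those 5 rows is kept; rows whose b.link_id has no match in c get NULL for c's columns.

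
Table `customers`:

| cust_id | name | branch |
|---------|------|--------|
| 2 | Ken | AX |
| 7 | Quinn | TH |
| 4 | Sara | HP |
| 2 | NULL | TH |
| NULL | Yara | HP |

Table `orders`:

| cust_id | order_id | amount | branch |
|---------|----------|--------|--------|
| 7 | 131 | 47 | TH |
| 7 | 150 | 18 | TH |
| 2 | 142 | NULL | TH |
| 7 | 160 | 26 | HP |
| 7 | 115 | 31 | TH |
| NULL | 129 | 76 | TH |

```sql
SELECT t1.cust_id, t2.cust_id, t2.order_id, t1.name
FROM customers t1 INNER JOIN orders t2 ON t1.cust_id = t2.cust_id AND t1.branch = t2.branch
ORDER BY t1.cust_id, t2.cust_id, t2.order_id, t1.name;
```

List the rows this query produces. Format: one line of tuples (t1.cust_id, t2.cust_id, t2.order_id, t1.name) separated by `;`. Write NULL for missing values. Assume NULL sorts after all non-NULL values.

INNER JOIN keeps only pairs where the ON condition holds.
Matching on t1.cust_id = t2.cust_id AND t1.branch = t2.branch. A NULL in a compared column never satisfies the condition.
Matched pairs: 4.

(2, 2, 142, NULL); (7, 7, 115, Quinn); (7, 7, 131, Quinn); (7, 7, 150, Quinn)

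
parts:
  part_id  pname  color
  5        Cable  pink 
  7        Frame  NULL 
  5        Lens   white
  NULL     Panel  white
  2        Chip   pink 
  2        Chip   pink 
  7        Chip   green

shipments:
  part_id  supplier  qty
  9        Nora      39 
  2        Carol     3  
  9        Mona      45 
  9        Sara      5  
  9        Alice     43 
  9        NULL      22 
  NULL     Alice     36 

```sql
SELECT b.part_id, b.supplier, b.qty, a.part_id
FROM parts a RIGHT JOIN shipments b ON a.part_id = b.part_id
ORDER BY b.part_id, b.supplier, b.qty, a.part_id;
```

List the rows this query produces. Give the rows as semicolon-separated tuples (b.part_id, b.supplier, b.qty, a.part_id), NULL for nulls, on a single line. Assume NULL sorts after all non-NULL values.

RIGHT JOIN keeps every row from `shipments`; unmatched rows get NULL for `parts`'s columns.
Matching on a.part_id = b.part_id. A NULL in a compared column never satisfies the condition.
- a row (part_id=5): no match.
- a row (part_id=7): no match.
- a row (part_id=5): no match.
- a row (part_id=NULL): no match.
- a row (part_id=2): matches 1 b row(s) → 1 output row(s).
- a row (part_id=2): matches 1 b row(s) → 1 output row(s).
- a row (part_id=7): no match.
- 6 row(s) from b found no a partner → padded with NULL.
After projecting and ordering:
b.part_id | b.supplier | b.qty | a.part_id
2 | Carol | 3 | 2
2 | Carol | 3 | 2
9 | Alice | 43 | NULL
9 | Mona | 45 | NULL
9 | Nora | 39 | NULL
9 | Sara | 5 | NULL
9 | NULL | 22 | NULL
NULL | Alice | 36 | NULL

(2, Carol, 3, 2); (2, Carol, 3, 2); (9, Alice, 43, NULL); (9, Mona, 45, NULL); (9, Nora, 39, NULL); (9, Sara, 5, NULL); (9, NULL, 22, NULL); (NULL, Alice, 36, NULL)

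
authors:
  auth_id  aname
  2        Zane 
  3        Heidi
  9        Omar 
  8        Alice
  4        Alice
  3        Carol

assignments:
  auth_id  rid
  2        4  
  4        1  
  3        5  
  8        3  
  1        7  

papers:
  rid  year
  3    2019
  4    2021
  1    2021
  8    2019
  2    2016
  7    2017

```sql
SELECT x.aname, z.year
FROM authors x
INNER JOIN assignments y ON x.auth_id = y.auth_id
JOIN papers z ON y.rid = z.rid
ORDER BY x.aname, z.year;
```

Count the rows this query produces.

3

Step 1 — x INNER JOIN y on auth_id → 5 row(s).
Then INNER JOIN `papers z` on rid: keep only rows whose y.rid appears in z.
Result: 3 row(s).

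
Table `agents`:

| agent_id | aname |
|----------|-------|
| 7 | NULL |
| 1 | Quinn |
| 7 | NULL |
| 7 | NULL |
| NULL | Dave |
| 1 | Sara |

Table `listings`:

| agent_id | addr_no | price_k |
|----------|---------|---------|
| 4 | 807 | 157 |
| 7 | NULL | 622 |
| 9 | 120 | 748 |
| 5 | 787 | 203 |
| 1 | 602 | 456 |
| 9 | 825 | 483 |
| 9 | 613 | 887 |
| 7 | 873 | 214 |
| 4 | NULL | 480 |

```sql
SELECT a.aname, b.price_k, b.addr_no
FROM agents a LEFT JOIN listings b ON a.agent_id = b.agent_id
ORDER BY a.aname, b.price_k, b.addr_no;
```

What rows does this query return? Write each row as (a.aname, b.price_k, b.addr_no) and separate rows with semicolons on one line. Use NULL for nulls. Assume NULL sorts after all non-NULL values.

LEFT JOIN keeps every row from `agents`; unmatched rows get NULL for `listings`'s columns.
Matching on a.agent_id = b.agent_id. A NULL in a compared column never satisfies the condition.
Matched pairs: 8; unmatched a rows kept: 1.

(Dave, NULL, NULL); (Quinn, 456, 602); (Sara, 456, 602); (NULL, 214, 873); (NULL, 214, 873); (NULL, 214, 873); (NULL, 622, NULL); (NULL, 622, NULL); (NULL, 622, NULL)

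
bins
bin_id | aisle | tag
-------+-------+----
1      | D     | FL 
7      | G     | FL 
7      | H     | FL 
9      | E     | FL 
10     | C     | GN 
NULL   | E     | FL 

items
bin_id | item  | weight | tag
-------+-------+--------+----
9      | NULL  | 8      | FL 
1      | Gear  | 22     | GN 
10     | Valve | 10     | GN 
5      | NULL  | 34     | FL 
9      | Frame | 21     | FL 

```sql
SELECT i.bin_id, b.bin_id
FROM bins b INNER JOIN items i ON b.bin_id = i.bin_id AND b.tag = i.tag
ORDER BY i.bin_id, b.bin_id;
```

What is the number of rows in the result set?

INNER JOIN keeps only pairs where the ON condition holds.
Matching on b.bin_id = i.bin_id AND b.tag = i.tag. A NULL in a compared column never satisfies the condition.
- bin_id=1, tag=FL: no matching i row, dropped.
- bin_id=7, tag=FL: no matching i row, dropped.
- bin_id=7, tag=FL: no matching i row, dropped.
- bin_id=9, tag=FL: 2 matching i row(s), so 2 row(s) emitted.
- bin_id=10, tag=GN: 1 matching i row(s), so 1 row(s) emitted.
- bin_id=NULL, tag=FL: no matching i row, dropped.
Total: 3 rows.

3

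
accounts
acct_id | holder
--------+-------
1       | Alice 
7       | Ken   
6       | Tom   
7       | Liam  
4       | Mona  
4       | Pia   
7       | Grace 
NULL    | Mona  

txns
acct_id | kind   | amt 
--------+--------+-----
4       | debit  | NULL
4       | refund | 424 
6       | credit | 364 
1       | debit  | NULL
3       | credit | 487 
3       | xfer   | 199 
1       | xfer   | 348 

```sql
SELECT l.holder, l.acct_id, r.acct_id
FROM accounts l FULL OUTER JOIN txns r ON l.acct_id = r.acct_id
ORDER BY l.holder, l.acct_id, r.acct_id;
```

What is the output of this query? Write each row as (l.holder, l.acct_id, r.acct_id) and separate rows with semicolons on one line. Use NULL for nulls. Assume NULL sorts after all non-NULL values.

(Alice, 1, 1); (Alice, 1, 1); (Grace, 7, NULL); (Ken, 7, NULL); (Liam, 7, NULL); (Mona, 4, 4); (Mona, 4, 4); (Mona, NULL, NULL); (Pia, 4, 4); (Pia, 4, 4); (Tom, 6, 6); (NULL, NULL, 3); (NULL, NULL, 3)

FULL OUTER JOIN keeps every row from both sides; unmatched rows get NULL for the other side's columns.
Matching on l.acct_id = r.acct_id. A NULL in a compared column never satisfies the condition.
Matched pairs: 7; unmatched l rows kept: 4; unmatched r rows kept: 2.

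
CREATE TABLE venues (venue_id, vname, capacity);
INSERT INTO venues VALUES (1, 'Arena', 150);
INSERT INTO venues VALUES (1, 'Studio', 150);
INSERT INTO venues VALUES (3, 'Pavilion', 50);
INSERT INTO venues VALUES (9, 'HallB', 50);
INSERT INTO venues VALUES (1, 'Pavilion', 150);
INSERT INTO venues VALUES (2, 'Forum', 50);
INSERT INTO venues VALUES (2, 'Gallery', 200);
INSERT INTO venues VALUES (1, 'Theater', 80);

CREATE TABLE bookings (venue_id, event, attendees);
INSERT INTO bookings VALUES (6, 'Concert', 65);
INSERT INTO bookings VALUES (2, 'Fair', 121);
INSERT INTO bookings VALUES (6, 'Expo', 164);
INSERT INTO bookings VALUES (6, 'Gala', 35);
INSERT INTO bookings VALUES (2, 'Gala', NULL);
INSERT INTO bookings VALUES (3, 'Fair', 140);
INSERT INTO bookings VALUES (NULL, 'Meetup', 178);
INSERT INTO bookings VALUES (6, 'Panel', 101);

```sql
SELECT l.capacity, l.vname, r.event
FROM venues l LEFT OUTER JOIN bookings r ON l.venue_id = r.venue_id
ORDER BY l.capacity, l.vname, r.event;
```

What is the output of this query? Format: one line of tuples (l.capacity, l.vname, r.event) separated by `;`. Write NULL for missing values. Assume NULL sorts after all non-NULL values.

LEFT JOIN keeps every row from `venues`; unmatched rows get NULL for `bookings`'s columns.
Matching on l.venue_id = r.venue_id. A NULL in a compared column never satisfies the condition.
Matched pairs: 5; unmatched l rows kept: 5.

(50, Forum, Fair); (50, Forum, Gala); (50, HallB, NULL); (50, Pavilion, Fair); (80, Theater, NULL); (150, Arena, NULL); (150, Pavilion, NULL); (150, Studio, NULL); (200, Gallery, Fair); (200, Gallery, Gala)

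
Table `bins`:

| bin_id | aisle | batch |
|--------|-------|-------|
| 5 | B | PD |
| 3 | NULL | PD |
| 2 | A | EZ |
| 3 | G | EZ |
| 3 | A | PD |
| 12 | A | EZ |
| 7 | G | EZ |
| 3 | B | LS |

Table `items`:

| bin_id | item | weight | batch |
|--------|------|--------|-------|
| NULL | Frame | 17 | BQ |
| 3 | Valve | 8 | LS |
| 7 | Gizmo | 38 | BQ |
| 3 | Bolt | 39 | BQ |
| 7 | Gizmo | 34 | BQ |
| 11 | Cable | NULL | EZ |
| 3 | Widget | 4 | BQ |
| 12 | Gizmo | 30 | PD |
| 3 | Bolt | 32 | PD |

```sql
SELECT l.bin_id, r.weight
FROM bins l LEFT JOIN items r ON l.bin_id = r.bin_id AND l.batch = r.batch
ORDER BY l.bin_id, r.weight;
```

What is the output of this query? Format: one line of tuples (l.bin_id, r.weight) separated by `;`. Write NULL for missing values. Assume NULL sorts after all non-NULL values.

LEFT JOIN keeps every row from `bins`; unmatched rows get NULL for `items`'s columns.
Matching on l.bin_id = r.bin_id AND l.batch = r.batch. A NULL in a compared column never satisfies the condition.
- l (bin_id=5, batch=PD) has no partner → padded with NULL.
- l (bin_id=3, batch=PD) pairs with 1 row(s) of r.
- l (bin_id=2, batch=EZ) has no partner → padded with NULL.
- l (bin_id=3, batch=EZ) has no partner → padded with NULL.
- l (bin_id=3, batch=PD) pairs with 1 row(s) of r.
- l (bin_id=12, batch=EZ) has no partner → padded with NULL.
- l (bin_id=7, batch=EZ) has no partner → padded with NULL.
- l (bin_id=3, batch=LS) pairs with 1 row(s) of r.
After projecting and ordering:
l.bin_id | r.weight
2 | NULL
3 | 8
3 | 32
3 | 32
3 | NULL
5 | NULL
7 | NULL
12 | NULL

(2, NULL); (3, 8); (3, 32); (3, 32); (3, NULL); (5, NULL); (7, NULL); (12, NULL)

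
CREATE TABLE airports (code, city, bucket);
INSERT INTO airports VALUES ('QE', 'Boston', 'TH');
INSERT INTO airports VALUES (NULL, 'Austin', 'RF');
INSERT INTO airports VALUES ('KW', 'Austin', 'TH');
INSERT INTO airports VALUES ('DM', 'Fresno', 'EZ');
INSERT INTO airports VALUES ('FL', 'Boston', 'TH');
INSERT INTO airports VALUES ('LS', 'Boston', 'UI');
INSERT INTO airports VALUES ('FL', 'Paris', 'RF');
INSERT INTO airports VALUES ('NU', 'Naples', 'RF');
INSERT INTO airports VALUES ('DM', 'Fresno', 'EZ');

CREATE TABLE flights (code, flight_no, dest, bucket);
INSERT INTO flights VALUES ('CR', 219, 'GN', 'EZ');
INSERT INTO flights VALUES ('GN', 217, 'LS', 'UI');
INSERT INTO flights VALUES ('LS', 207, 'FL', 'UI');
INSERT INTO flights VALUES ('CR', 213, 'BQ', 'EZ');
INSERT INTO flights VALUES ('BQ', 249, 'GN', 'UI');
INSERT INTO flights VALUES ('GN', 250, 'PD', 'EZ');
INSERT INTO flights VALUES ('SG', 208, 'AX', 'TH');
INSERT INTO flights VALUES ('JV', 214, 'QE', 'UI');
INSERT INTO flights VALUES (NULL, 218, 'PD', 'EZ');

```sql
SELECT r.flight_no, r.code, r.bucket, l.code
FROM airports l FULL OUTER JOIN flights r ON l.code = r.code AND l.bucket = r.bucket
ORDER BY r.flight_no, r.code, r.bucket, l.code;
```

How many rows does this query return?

17

FULL OUTER JOIN keeps every row from both sides; unmatched rows get NULL for the other side's columns.
Matching on l.code = r.code AND l.bucket = r.bucket. A NULL in a compared column never satisfies the condition.
- l row (code=QE, bucket=TH): no match → kept, r columns NULL.
- l row (code=NULL, bucket=RF): no match → kept, r columns NULL.
- l row (code=KW, bucket=TH): no match → kept, r columns NULL.
- l row (code=DM, bucket=EZ): no match → kept, r columns NULL.
- l row (code=FL, bucket=TH): no match → kept, r columns NULL.
- l row (code=LS, bucket=UI): matches 1 r row(s) → 1 output row(s).
- l row (code=FL, bucket=RF): no match → kept, r columns NULL.
- l row (code=NU, bucket=RF): no match → kept, r columns NULL.
- l row (code=DM, bucket=EZ): no match → kept, r columns NULL.
- plus 8 unmatched r row(s), each kept with NULL l columns.
Total: 1 matched + 16 padded = 17 rows.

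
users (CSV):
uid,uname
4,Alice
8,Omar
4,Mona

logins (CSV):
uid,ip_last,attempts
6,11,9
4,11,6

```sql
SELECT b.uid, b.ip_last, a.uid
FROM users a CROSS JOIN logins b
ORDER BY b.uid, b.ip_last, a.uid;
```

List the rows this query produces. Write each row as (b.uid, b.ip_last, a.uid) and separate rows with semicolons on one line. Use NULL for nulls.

(4, 11, 4); (4, 11, 4); (4, 11, 8); (6, 11, 4); (6, 11, 4); (6, 11, 8)

CROSS JOIN pairs every row of `users` with every row of `logins`: 3 × 2 = 6 rows.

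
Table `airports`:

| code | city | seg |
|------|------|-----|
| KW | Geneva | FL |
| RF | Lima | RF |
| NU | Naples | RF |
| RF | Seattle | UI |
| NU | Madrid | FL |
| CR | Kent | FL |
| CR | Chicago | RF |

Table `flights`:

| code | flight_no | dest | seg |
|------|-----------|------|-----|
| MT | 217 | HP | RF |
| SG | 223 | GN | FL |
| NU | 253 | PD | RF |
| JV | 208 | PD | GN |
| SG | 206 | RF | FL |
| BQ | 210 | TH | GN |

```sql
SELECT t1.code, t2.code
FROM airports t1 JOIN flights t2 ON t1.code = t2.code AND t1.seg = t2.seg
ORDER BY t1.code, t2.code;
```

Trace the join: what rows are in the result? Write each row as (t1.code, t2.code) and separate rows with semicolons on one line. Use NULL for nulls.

INNER JOIN keeps only pairs where the ON condition holds.
Matching on t1.code = t2.code AND t1.seg = t2.seg.
- t1[0] code=KW, seg=FL → no match; dropped.
- t1[1] code=RF, seg=RF → no match; dropped.
- t1[2] code=NU, seg=RF → 1 match(es) in t2 → 1 row(s).
- t1[3] code=RF, seg=UI → no match; dropped.
- t1[4] code=NU, seg=FL → no match; dropped.
- t1[5] code=CR, seg=FL → no match; dropped.
- t1[6] code=CR, seg=RF → no match; dropped.
After projecting and ordering:
t1.code | t2.code
NU | NU

(NU, NU)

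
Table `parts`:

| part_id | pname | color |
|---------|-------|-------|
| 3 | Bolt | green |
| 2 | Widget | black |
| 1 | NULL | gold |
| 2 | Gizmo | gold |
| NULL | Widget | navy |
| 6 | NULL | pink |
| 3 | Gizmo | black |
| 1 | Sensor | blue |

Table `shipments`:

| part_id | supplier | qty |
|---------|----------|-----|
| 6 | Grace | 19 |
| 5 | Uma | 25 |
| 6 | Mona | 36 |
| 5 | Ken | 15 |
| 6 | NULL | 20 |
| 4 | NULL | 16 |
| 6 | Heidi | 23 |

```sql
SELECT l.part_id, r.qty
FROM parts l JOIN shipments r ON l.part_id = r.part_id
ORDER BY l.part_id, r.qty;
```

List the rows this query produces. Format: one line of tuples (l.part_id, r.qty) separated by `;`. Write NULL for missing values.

INNER JOIN keeps only pairs where the ON condition holds.
Matching on l.part_id = r.part_id. A NULL in a compared column never satisfies the condition.
Matched pairs: 4.

(6, 19); (6, 20); (6, 23); (6, 36)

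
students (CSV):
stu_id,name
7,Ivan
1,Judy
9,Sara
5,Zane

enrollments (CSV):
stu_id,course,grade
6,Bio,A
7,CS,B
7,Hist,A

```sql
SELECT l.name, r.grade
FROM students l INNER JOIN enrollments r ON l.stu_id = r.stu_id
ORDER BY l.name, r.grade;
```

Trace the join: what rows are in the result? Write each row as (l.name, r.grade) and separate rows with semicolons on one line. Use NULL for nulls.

(Ivan, A); (Ivan, B)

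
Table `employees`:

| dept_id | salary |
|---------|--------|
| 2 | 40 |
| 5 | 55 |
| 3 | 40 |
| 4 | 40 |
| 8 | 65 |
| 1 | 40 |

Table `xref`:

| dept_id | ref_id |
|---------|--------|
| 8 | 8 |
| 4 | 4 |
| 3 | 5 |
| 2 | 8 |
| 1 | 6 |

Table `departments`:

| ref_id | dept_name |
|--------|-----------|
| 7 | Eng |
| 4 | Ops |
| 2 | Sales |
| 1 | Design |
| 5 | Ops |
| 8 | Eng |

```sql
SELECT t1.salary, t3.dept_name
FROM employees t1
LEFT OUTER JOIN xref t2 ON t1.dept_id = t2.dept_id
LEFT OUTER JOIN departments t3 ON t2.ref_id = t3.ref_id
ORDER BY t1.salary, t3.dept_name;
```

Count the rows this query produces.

Joins associate left-to-right: employees LEFT JOIN xref on dept_id gives 6 intermediate row(s).
Then LEFT JOIN `departments t3` on ref_id: each of those 6 rows is kept; rows whose t2.ref_id has no match in t3 get NULL for t3's columns.
Result: 6 row(s).

6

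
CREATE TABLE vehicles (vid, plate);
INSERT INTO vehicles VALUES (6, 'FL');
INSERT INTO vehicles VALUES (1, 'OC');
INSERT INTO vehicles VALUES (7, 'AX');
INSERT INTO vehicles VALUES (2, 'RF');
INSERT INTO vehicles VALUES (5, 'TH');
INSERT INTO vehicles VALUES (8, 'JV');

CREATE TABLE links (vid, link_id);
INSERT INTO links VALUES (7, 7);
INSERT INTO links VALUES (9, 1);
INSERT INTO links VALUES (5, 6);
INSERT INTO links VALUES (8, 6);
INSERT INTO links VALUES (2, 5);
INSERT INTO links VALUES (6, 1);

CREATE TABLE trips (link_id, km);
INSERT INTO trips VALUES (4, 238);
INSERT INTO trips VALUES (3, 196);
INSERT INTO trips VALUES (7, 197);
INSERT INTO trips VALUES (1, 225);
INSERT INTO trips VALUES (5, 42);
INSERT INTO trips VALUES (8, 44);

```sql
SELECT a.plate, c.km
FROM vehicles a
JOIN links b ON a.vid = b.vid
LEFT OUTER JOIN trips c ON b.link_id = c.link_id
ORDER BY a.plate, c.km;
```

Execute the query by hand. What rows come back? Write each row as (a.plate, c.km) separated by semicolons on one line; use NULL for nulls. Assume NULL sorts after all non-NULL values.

Joins associate left-to-right: vehicles INNER JOIN links on vid gives 5 intermediate row(s).
Then LEFT JOIN `trips c` on link_id: each of those 5 rows is kept; rows whose b.link_id has no match in c get NULL for c's columns.

(AX, 197); (FL, 225); (JV, NULL); (RF, 42); (TH, NULL)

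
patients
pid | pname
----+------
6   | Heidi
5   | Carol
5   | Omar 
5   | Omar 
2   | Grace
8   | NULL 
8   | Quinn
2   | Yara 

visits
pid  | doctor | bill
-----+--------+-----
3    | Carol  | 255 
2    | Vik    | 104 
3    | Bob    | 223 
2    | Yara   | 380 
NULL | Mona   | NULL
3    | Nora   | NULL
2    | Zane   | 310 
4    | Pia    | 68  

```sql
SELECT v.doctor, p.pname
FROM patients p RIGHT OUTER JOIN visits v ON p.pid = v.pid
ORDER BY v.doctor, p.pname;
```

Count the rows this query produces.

11

RIGHT JOIN keeps every row from `visits`; unmatched rows get NULL for `patients`'s columns.
Matching on p.pid = v.pid. A NULL in a compared column never satisfies the condition.
Matched pairs: 6; unmatched v rows kept: 5.
Total: 6 matched + 5 padded = 11 rows.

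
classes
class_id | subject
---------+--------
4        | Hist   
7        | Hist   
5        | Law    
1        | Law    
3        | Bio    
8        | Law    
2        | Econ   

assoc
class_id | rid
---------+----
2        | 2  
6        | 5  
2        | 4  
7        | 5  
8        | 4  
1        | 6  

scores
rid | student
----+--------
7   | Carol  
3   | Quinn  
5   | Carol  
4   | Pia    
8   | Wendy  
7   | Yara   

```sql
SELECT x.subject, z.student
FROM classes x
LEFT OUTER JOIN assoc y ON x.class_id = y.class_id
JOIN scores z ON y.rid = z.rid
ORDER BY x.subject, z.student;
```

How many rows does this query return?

3

Step 1 — x LEFT JOIN y on class_id → 8 row(s).
Then INNER JOIN `scores z` on rid: keep only rows whose y.rid appears in z.
Result: 3 row(s).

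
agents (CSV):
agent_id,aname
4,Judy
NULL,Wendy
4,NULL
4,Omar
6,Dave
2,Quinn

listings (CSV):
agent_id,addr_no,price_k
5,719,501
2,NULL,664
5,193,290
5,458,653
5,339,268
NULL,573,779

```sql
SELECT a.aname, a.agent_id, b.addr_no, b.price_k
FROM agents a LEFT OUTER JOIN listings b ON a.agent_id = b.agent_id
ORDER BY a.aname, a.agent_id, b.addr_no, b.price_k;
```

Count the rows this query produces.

LEFT JOIN keeps every row from `agents`; unmatched rows get NULL for `listings`'s columns.
Matching on a.agent_id = b.agent_id. A NULL in a compared column never satisfies the condition.
- a (agent_id=4) has no partner → padded with NULL.
- a (agent_id=NULL) has no partner → padded with NULL.
- a (agent_id=4) has no partner → padded with NULL.
- a (agent_id=4) has no partner → padded with NULL.
- a (agent_id=6) has no partner → padded with NULL.
- a (agent_id=2) pairs with 1 row(s) of b.
Total: 1 matched + 5 padded = 6 rows.

6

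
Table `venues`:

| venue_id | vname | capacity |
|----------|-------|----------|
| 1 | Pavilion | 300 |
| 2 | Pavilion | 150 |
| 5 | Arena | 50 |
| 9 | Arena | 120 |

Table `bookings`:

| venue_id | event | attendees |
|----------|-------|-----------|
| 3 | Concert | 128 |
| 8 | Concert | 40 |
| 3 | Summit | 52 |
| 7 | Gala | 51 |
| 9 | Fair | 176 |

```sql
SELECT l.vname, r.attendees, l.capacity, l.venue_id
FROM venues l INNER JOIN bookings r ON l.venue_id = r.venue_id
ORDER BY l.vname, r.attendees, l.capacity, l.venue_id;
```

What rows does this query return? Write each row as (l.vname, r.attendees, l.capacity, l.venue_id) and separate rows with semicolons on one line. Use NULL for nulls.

INNER JOIN keeps only pairs where the ON condition holds.
Matching on l.venue_id = r.venue_id.
- l[0] venue_id=1 → no match; dropped.
- l[1] venue_id=2 → no match; dropped.
- l[2] venue_id=5 → no match; dropped.
- l[3] venue_id=9 → 1 match(es) in r → 1 row(s).
After projecting and ordering:
l.vname | r.attendees | l.capacity | l.venue_id
Arena | 176 | 120 | 9

(Arena, 176, 120, 9)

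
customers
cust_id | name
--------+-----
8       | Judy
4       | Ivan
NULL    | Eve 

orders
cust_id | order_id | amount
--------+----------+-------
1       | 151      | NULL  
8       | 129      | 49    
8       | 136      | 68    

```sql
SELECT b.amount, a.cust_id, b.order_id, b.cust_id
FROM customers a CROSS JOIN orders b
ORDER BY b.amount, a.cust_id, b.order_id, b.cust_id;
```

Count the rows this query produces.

9

CROSS JOIN pairs every row of `customers` with every row of `orders`: 3 × 3 = 9 rows.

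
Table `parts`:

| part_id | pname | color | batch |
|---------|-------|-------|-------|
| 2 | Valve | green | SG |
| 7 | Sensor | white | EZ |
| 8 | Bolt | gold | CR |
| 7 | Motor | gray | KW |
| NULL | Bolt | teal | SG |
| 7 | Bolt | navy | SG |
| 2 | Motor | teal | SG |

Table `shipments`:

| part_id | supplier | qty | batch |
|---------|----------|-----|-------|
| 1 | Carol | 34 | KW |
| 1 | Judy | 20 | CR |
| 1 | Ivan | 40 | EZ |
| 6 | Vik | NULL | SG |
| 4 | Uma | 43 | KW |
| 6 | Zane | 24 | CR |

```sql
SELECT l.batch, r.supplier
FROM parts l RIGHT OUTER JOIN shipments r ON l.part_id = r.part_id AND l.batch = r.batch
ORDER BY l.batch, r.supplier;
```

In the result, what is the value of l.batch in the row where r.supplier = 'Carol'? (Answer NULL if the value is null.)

NULL

RIGHT JOIN keeps every row from `shipments`; unmatched rows get NULL for `parts`'s columns.
Matching on l.part_id = r.part_id AND l.batch = r.batch. A NULL in a compared column never satisfies the condition.
- l row (part_id=2, batch=SG): no match.
- l row (part_id=7, batch=EZ): no match.
- l row (part_id=8, batch=CR): no match.
- l row (part_id=7, batch=KW): no match.
- l row (part_id=NULL, batch=SG): no match.
- l row (part_id=7, batch=SG): no match.
- l row (part_id=2, batch=SG): no match.
- plus 6 unmatched r row(s), each kept with NULL l columns.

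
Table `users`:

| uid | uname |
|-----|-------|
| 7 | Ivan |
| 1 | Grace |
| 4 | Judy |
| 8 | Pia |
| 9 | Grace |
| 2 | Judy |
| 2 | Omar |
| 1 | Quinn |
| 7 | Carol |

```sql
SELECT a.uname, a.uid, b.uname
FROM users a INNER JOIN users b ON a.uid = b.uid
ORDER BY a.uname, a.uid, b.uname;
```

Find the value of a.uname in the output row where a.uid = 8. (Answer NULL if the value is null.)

Pia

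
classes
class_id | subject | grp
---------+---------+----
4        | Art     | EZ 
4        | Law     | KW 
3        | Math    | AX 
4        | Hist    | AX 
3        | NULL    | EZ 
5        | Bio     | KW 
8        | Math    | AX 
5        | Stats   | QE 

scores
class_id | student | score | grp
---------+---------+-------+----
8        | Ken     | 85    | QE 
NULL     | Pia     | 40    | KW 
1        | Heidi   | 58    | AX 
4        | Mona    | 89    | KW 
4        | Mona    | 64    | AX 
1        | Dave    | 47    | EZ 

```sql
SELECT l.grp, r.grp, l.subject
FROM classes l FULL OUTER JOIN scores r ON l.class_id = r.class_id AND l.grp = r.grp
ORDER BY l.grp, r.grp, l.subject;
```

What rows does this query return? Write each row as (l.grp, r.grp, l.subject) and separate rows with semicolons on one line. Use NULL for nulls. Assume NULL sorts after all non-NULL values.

(AX, AX, Hist); (AX, NULL, Math); (AX, NULL, Math); (EZ, NULL, Art); (EZ, NULL, NULL); (KW, KW, Law); (KW, NULL, Bio); (QE, NULL, Stats); (NULL, AX, NULL); (NULL, EZ, NULL); (NULL, KW, NULL); (NULL, QE, NULL)

FULL OUTER JOIN keeps every row from both sides; unmatched rows get NULL for the other side's columns.
Matching on l.class_id = r.class_id AND l.grp = r.grp. A NULL in a compared column never satisfies the condition.
- l row (class_id=4, grp=EZ): no match → kept, r columns NULL.
- l row (class_id=4, grp=KW): matches 1 r row(s) → 1 output row(s).
- l row (class_id=3, grp=AX): no match → kept, r columns NULL.
- l row (class_id=4, grp=AX): matches 1 r row(s) → 1 output row(s).
- l row (class_id=3, grp=EZ): no match → kept, r columns NULL.
- l row (class_id=5, grp=KW): no match → kept, r columns NULL.
- l row (class_id=8, grp=AX): no match → kept, r columns NULL.
- l row (class_id=5, grp=QE): no match → kept, r columns NULL.
- 4 row(s) from r found no l partner → padded with NULL.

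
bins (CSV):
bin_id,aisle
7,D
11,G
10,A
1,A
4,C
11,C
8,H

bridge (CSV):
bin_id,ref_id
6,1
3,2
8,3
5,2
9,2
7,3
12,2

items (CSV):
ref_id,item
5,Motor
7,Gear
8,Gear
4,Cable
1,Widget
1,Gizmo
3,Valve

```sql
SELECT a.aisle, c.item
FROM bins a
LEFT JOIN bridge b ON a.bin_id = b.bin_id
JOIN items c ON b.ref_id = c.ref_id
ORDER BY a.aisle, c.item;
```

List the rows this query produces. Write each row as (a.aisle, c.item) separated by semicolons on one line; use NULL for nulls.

(D, Valve); (H, Valve)

Evaluate left to right. First `bins a LEFT JOIN bridge b` on bin_id: 7 row(s).
Then INNER JOIN `items c` on ref_id: keep only rows whose b.ref_id appears in c.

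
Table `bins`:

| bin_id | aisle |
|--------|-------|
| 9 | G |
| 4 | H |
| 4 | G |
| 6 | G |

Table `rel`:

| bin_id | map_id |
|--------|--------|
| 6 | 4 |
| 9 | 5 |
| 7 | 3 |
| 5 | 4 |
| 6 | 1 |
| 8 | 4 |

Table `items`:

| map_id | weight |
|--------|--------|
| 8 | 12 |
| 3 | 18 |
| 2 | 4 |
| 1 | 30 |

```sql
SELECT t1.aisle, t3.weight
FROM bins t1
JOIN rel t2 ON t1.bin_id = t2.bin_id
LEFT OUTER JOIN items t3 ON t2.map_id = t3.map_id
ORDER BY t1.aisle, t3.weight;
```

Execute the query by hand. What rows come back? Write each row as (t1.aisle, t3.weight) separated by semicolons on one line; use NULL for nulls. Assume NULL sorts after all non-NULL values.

(G, 30); (G, NULL); (G, NULL)

Step 1 — t1 INNER JOIN t2 on bin_id → 3 row(s).
Then LEFT JOIN `items t3` on map_id: each of those 3 rows is kept; rows whose t2.map_id has no match in t3 get NULL for t3's columns.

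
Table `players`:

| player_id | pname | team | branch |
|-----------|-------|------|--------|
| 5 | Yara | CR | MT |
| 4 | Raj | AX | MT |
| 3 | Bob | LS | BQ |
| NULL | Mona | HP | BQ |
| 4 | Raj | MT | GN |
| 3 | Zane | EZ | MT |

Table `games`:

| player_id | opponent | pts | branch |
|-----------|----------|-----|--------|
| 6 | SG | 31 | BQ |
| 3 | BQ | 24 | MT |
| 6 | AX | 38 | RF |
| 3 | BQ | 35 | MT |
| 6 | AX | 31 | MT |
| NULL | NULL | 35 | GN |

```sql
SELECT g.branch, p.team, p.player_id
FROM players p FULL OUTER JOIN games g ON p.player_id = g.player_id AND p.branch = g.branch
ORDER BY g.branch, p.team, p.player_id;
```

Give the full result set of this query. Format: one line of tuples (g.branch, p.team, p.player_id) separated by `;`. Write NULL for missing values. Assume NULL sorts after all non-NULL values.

(BQ, NULL, NULL); (GN, NULL, NULL); (MT, EZ, 3); (MT, EZ, 3); (MT, NULL, NULL); (RF, NULL, NULL); (NULL, AX, 4); (NULL, CR, 5); (NULL, HP, NULL); (NULL, LS, 3); (NULL, MT, 4)

FULL OUTER JOIN keeps every row from both sides; unmatched rows get NULL for the other side's columns.
Matching on p.player_id = g.player_id AND p.branch = g.branch. A NULL in a compared column never satisfies the condition.
Matched pairs: 2; unmatched p rows kept: 5; unmatched g rows kept: 4.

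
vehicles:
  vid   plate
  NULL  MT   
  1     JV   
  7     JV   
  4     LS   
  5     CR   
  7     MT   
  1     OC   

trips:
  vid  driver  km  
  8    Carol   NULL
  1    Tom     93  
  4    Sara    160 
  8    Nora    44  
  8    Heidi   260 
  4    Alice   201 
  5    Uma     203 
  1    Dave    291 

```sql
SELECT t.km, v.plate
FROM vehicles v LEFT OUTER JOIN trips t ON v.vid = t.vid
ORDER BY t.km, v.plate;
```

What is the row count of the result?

10

LEFT JOIN keeps every row from `vehicles`; unmatched rows get NULL for `trips`'s columns.
Matching on v.vid = t.vid. A NULL in a compared column never satisfies the condition.
- v[0] vid=NULL → no match; kept with NULLs on the t side.
- v[1] vid=1 → 2 match(es) in t → 2 row(s).
- v[2] vid=7 → no match; kept with NULLs on the t side.
- v[3] vid=4 → 2 match(es) in t → 2 row(s).
- v[4] vid=5 → 1 match(es) in t → 1 row(s).
- v[5] vid=7 → no match; kept with NULLs on the t side.
- v[6] vid=1 → 2 match(es) in t → 2 row(s).
Total: 7 matched + 3 padded = 10 rows.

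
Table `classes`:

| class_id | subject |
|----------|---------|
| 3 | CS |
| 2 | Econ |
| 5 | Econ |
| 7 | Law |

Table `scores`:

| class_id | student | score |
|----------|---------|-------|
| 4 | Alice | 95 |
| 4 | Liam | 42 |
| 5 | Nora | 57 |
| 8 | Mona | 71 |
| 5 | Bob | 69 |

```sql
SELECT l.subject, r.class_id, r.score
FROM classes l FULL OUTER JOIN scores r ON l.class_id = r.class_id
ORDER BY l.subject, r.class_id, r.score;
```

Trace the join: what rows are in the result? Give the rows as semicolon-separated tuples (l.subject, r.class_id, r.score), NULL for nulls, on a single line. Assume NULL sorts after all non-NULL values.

FULL OUTER JOIN keeps every row from both sides; unmatched rows get NULL for the other side's columns.
Matching on l.class_id = r.class_id.
- class_id=3: no r row matches, row kept with r columns NULL.
- class_id=2: no r row matches, row kept with r columns NULL.
- class_id=5: 2 matching r row(s), so 2 row(s) emitted.
- class_id=7: no r row matches, row kept with r columns NULL.
- plus 3 unmatched r row(s), each kept with NULL l columns.
After projecting and ordering:
l.subject | r.class_id | r.score
CS | NULL | NULL
Econ | 5 | 57
Econ | 5 | 69
Econ | NULL | NULL
Law | NULL | NULL
NULL | 4 | 42
NULL | 4 | 95
NULL | 8 | 71

(CS, NULL, NULL); (Econ, 5, 57); (Econ, 5, 69); (Econ, NULL, NULL); (Law, NULL, NULL); (NULL, 4, 42); (NULL, 4, 95); (NULL, 8, 71)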